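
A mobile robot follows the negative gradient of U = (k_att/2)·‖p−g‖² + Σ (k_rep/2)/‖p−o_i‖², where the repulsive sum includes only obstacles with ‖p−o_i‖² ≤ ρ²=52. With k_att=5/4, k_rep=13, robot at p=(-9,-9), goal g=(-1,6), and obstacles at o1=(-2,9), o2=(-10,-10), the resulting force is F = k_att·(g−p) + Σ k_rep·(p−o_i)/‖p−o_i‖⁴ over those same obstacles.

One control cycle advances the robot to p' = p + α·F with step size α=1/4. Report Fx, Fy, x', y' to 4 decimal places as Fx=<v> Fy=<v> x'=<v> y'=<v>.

F_att = 5/4·(g−p) = 5/4·(8,15) = (10.0000,18.7500)
o1: d²=373 > ρ²=52 → inactive
o2: d²=2 ≤ ρ²=52; F_rep = 13·(1,1)/2² = (3.2500,3.2500)
F = F_att + ΣF_rep = (13.2500,22.0000)
p' = p + 1/4·F = (-5.6875,-3.5000)

Fx=13.2500 Fy=22.0000 x'=-5.6875 y'=-3.5000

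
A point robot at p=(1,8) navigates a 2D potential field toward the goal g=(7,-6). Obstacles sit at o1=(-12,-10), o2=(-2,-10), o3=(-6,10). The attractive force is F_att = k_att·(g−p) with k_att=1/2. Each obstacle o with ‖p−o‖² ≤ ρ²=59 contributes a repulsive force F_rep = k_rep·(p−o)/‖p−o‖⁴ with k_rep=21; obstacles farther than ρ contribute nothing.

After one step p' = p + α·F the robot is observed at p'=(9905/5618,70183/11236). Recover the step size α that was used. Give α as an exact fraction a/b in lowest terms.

F_att = 1/2·(g−p) = 1/2·(6,-14) = (3.0000,-7.0000)
o1: d²=493 > ρ²=59 → inactive
o2: d²=333 > ρ²=59 → inactive
o3: d²=53 ≤ ρ²=59; F_rep = 21·(7,-2)/53² = (0.0523,-0.0150)
F = F_att + ΣF_rep = (3.0523,-7.0150)
Δp = p'−p = (0.7631,-1.7537); α = Δx/Fx = (4287/5618) / (8574/2809) = 1/4
check: Δy/Fy = (-19705/11236) / (-19705/2809) = 1/4 ✓

α = 1/4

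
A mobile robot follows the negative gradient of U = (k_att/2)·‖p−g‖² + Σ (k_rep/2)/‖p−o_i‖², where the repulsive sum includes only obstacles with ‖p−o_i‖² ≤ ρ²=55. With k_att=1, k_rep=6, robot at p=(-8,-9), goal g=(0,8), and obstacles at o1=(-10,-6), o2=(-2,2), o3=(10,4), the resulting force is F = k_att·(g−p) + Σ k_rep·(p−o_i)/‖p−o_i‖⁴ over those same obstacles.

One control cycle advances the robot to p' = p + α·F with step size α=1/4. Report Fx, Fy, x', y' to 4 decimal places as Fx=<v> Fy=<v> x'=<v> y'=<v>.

F_att = 1·(g−p) = 1·(8,17) = (8.0000,17.0000)
o1: d²=13 ≤ ρ²=55; F_rep = 6·(2,-3)/13² = (0.0710,-0.1065)
o2: d²=157 > ρ²=55 → inactive
o3: d²=493 > ρ²=55 → inactive
F = F_att + ΣF_rep = (8.0710,16.8935)
p' = p + 1/4·F = (-5.9822,-4.7766)

Fx=8.0710 Fy=16.8935 x'=-5.9822 y'=-4.7766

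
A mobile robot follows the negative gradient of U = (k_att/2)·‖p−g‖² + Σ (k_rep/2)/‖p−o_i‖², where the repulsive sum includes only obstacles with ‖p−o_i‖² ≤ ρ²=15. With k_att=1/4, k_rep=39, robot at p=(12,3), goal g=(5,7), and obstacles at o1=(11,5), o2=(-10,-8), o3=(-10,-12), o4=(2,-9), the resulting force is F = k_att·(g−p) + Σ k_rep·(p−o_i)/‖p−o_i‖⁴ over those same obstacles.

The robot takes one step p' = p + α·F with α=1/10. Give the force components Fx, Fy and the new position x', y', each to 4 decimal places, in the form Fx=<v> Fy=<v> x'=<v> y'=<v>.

Fx=-0.1900 Fy=-2.1200 x'=11.9810 y'=2.7880

F_att = 1/4·(g−p) = 1/4·(-7,4) = (-1.7500,1.0000)
o1: d²=5 ≤ ρ²=15; F_rep = 39·(1,-2)/5² = (1.5600,-3.1200)
o2: d²=605 > ρ²=15 → inactive
o3: d²=709 > ρ²=15 → inactive
o4: d²=244 > ρ²=15 → inactive
F = F_att + ΣF_rep = (-0.1900,-2.1200)
p' = p + 1/10·F = (11.9810,2.7880)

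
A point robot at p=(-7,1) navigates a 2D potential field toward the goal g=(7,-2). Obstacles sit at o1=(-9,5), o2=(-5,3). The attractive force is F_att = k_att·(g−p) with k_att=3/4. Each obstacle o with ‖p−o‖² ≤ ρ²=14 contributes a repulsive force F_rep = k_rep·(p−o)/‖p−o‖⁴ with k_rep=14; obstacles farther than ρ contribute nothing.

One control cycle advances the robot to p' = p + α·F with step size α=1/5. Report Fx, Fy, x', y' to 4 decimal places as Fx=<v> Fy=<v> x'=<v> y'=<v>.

F_att = 3/4·(g−p) = 3/4·(14,-3) = (10.5000,-2.2500)
o1: d²=20 > ρ²=14 → inactive
o2: d²=8 ≤ ρ²=14; F_rep = 14·(-2,-2)/8² = (-0.4375,-0.4375)
F = F_att + ΣF_rep = (10.0625,-2.6875)
p' = p + 1/5·F = (-4.9875,0.4625)

Fx=10.0625 Fy=-2.6875 x'=-4.9875 y'=0.4625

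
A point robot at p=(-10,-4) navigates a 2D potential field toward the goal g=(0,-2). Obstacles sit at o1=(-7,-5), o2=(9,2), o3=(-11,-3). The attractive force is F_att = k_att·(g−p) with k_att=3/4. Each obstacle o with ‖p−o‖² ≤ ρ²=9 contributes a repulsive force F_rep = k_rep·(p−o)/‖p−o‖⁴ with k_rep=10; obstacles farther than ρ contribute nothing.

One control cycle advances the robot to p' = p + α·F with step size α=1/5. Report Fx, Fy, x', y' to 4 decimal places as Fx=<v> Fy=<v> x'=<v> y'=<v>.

Fx=10.0000 Fy=-1.0000 x'=-8.0000 y'=-4.2000

F_att = 3/4·(g−p) = 3/4·(10,2) = (7.5000,1.5000)
o1: d²=10 > ρ²=9 → inactive
o2: d²=397 > ρ²=9 → inactive
o3: d²=2 ≤ ρ²=9; F_rep = 10·(1,-1)/2² = (2.5000,-2.5000)
F = F_att + ΣF_rep = (10.0000,-1.0000)
p' = p + 1/5·F = (-8.0000,-4.2000)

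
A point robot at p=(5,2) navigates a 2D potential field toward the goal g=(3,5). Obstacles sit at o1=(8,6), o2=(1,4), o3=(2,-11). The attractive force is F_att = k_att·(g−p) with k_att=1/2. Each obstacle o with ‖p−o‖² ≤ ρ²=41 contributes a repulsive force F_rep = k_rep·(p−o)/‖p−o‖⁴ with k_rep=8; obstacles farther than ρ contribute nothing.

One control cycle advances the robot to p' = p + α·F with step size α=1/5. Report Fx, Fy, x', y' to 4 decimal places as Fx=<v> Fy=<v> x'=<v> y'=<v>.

Fx=-0.9584 Fy=1.4088 x'=4.8083 y'=2.2818

F_att = 1/2·(g−p) = 1/2·(-2,3) = (-1.0000,1.5000)
o1: d²=25 ≤ ρ²=41; F_rep = 8·(-3,-4)/25² = (-0.0384,-0.0512)
o2: d²=20 ≤ ρ²=41; F_rep = 8·(4,-2)/20² = (0.0800,-0.0400)
o3: d²=178 > ρ²=41 → inactive
F = F_att + ΣF_rep = (-0.9584,1.4088)
p' = p + 1/5·F = (4.8083,2.2818)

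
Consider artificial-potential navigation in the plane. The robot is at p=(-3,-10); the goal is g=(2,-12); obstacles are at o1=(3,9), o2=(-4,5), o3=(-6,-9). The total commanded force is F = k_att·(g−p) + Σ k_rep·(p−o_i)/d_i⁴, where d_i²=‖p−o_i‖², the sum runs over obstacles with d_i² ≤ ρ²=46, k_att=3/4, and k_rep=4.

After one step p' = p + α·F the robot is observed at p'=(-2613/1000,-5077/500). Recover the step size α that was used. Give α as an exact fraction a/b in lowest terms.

F_att = 3/4·(g−p) = 3/4·(5,-2) = (3.7500,-1.5000)
o1: d²=397 > ρ²=46 → inactive
o2: d²=226 > ρ²=46 → inactive
o3: d²=10 ≤ ρ²=46; F_rep = 4·(3,-1)/10² = (0.1200,-0.0400)
F = F_att + ΣF_rep = (3.8700,-1.5400)
Δp = p'−p = (0.3870,-0.1540); α = Δx/Fx = (387/1000) / (387/100) = 1/10
check: Δy/Fy = (-77/500) / (-77/50) = 1/10 ✓

α = 1/10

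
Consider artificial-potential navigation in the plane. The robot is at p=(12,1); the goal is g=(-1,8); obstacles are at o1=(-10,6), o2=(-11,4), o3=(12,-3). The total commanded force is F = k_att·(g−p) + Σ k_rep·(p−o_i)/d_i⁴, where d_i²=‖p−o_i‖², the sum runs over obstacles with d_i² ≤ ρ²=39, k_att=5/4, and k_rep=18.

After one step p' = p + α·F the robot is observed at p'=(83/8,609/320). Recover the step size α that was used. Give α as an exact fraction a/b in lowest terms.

F_att = 5/4·(g−p) = 5/4·(-13,7) = (-16.2500,8.7500)
o1: d²=509 > ρ²=39 → inactive
o2: d²=538 > ρ²=39 → inactive
o3: d²=16 ≤ ρ²=39; F_rep = 18·(0,4)/16² = (0.0000,0.2812)
F = F_att + ΣF_rep = (-16.2500,9.0312)
Δp = p'−p = (-1.6250,0.9031); α = Δx/Fx = (-13/8) / (-65/4) = 1/10
check: Δy/Fy = (289/320) / (289/32) = 1/10 ✓

α = 1/10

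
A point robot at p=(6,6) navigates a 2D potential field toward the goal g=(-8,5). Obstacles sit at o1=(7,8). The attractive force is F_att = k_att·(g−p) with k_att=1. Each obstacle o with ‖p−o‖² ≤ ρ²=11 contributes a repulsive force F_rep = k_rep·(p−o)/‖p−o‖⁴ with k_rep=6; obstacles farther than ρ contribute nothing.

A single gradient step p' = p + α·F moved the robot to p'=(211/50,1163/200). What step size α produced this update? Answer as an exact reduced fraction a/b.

F_att = 1·(g−p) = 1·(-14,-1) = (-14.0000,-1.0000)
o1: d²=5 ≤ ρ²=11; F_rep = 6·(-1,-2)/5² = (-0.2400,-0.4800)
F = F_att + ΣF_rep = (-14.2400,-1.4800)
Δp = p'−p = (-1.7800,-0.1850); α = Δx/Fx = (-89/50) / (-356/25) = 1/8
check: Δy/Fy = (-37/200) / (-37/25) = 1/8 ✓

α = 1/8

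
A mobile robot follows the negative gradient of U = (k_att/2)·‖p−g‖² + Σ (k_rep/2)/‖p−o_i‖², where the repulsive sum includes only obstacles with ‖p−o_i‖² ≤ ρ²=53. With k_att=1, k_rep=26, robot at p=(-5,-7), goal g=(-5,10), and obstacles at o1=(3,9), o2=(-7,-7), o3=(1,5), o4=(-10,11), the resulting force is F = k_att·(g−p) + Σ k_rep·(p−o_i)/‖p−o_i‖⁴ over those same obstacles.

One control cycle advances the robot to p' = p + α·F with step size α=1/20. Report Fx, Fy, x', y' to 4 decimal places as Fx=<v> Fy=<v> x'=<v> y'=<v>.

F_att = 1·(g−p) = 1·(0,17) = (0.0000,17.0000)
o1: d²=320 > ρ²=53 → inactive
o2: d²=4 ≤ ρ²=53; F_rep = 26·(2,0)/4² = (3.2500,0.0000)
o3: d²=180 > ρ²=53 → inactive
o4: d²=349 > ρ²=53 → inactive
F = F_att + ΣF_rep = (3.2500,17.0000)
p' = p + 1/20·F = (-4.8375,-6.1500)

Fx=3.2500 Fy=17.0000 x'=-4.8375 y'=-6.1500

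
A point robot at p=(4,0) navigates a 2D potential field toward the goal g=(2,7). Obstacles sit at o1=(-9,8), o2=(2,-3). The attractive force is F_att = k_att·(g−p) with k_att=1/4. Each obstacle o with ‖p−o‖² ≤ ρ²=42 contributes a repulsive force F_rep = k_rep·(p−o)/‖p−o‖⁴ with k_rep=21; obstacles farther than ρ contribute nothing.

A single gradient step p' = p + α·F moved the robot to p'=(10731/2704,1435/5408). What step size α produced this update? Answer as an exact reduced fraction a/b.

α = 1/8

F_att = 1/4·(g−p) = 1/4·(-2,7) = (-0.5000,1.7500)
o1: d²=233 > ρ²=42 → inactive
o2: d²=13 ≤ ρ²=42; F_rep = 21·(2,3)/13² = (0.2485,0.3728)
F = F_att + ΣF_rep = (-0.2515,2.1228)
Δp = p'−p = (-0.0314,0.2653); α = Δx/Fx = (-85/2704) / (-85/338) = 1/8
check: Δy/Fy = (1435/5408) / (1435/676) = 1/8 ✓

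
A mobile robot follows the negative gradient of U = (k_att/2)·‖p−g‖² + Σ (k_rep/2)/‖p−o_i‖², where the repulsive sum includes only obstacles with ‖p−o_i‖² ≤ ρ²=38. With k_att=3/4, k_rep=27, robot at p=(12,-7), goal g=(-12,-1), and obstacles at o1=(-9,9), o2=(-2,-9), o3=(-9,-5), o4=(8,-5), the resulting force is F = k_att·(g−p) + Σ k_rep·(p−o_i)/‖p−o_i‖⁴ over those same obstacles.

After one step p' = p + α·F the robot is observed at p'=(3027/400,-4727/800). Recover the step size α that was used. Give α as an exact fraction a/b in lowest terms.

α = 1/4

F_att = 3/4·(g−p) = 3/4·(-24,6) = (-18.0000,4.5000)
o1: d²=697 > ρ²=38 → inactive
o2: d²=200 > ρ²=38 → inactive
o3: d²=445 > ρ²=38 → inactive
o4: d²=20 ≤ ρ²=38; F_rep = 27·(4,-2)/20² = (0.2700,-0.1350)
F = F_att + ΣF_rep = (-17.7300,4.3650)
Δp = p'−p = (-4.4325,1.0913); α = Δx/Fx = (-1773/400) / (-1773/100) = 1/4
check: Δy/Fy = (873/800) / (873/200) = 1/4 ✓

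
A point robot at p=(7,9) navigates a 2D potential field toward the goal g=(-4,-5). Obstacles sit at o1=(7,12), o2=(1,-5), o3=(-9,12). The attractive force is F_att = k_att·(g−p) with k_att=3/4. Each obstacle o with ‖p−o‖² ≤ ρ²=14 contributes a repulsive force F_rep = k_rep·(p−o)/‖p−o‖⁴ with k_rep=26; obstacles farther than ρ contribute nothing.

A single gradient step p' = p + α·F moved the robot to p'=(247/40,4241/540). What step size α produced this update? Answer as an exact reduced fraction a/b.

α = 1/10

F_att = 3/4·(g−p) = 3/4·(-11,-14) = (-8.2500,-10.5000)
o1: d²=9 ≤ ρ²=14; F_rep = 26·(0,-3)/9² = (0.0000,-0.9630)
o2: d²=232 > ρ²=14 → inactive
o3: d²=265 > ρ²=14 → inactive
F = F_att + ΣF_rep = (-8.2500,-11.4630)
Δp = p'−p = (-0.8250,-1.1463); α = Δx/Fx = (-33/40) / (-33/4) = 1/10
check: Δy/Fy = (-619/540) / (-619/54) = 1/10 ✓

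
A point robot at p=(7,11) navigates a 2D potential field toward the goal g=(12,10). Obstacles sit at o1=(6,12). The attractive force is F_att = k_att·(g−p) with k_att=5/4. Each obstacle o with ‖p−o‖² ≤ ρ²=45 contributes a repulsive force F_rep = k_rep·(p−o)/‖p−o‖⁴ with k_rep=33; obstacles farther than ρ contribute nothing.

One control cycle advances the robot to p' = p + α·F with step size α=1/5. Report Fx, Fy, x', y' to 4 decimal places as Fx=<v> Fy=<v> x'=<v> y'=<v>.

Fx=14.5000 Fy=-9.5000 x'=9.9000 y'=9.1000

F_att = 5/4·(g−p) = 5/4·(5,-1) = (6.2500,-1.2500)
o1: d²=2 ≤ ρ²=45; F_rep = 33·(1,-1)/2² = (8.2500,-8.2500)
F = F_att + ΣF_rep = (14.5000,-9.5000)
p' = p + 1/5·F = (9.9000,9.1000)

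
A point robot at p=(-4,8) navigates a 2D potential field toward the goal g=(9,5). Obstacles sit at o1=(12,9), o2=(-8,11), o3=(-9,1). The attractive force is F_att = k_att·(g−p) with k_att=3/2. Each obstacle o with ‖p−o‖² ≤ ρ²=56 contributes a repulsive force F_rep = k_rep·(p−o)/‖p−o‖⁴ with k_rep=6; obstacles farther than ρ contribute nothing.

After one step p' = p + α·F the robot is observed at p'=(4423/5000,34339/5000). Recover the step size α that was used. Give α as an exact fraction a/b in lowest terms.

α = 1/4

F_att = 3/2·(g−p) = 3/2·(13,-3) = (19.5000,-4.5000)
o1: d²=257 > ρ²=56 → inactive
o2: d²=25 ≤ ρ²=56; F_rep = 6·(4,-3)/25² = (0.0384,-0.0288)
o3: d²=74 > ρ²=56 → inactive
F = F_att + ΣF_rep = (19.5384,-4.5288)
Δp = p'−p = (4.8846,-1.1322); α = Δx/Fx = (24423/5000) / (24423/1250) = 1/4
check: Δy/Fy = (-5661/5000) / (-5661/1250) = 1/4 ✓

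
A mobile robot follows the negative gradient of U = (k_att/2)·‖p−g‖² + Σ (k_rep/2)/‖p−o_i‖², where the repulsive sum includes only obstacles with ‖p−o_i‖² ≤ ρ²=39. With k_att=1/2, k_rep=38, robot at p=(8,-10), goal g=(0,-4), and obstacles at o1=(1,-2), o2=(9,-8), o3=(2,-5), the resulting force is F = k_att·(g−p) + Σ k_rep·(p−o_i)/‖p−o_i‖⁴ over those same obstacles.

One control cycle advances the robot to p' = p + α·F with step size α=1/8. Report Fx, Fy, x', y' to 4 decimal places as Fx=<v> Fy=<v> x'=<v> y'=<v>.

F_att = 1/2·(g−p) = 1/2·(-8,6) = (-4.0000,3.0000)
o1: d²=113 > ρ²=39 → inactive
o2: d²=5 ≤ ρ²=39; F_rep = 38·(-1,-2)/5² = (-1.5200,-3.0400)
o3: d²=61 > ρ²=39 → inactive
F = F_att + ΣF_rep = (-5.5200,-0.0400)
p' = p + 1/8·F = (7.3100,-10.0050)

Fx=-5.5200 Fy=-0.0400 x'=7.3100 y'=-10.0050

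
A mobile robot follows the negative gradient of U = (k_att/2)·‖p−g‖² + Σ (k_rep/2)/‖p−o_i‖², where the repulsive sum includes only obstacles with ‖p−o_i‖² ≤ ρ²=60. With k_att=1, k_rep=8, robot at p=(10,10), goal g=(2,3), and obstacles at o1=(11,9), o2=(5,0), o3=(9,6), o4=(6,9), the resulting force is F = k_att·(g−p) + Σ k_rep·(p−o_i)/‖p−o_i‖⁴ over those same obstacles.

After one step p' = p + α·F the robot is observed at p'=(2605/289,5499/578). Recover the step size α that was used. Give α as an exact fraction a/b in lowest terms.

α = 1/10

F_att = 1·(g−p) = 1·(-8,-7) = (-8.0000,-7.0000)
o1: d²=2 ≤ ρ²=60; F_rep = 8·(-1,1)/2² = (-2.0000,2.0000)
o2: d²=125 > ρ²=60 → inactive
o3: d²=17 ≤ ρ²=60; F_rep = 8·(1,4)/17² = (0.0277,0.1107)
o4: d²=17 ≤ ρ²=60; F_rep = 8·(4,1)/17² = (0.1107,0.0277)
F = F_att + ΣF_rep = (-9.8616,-4.8616)
Δp = p'−p = (-0.9862,-0.4862); α = Δx/Fx = (-285/289) / (-2850/289) = 1/10
check: Δy/Fy = (-281/578) / (-1405/289) = 1/10 ✓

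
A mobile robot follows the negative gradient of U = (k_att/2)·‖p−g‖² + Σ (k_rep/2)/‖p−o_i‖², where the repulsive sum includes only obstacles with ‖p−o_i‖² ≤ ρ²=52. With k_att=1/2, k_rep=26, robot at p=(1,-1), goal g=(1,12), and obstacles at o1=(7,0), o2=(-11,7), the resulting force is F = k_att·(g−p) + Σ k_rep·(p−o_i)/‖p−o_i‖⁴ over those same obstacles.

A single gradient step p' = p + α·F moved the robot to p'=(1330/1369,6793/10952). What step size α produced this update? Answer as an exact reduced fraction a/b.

F_att = 1/2·(g−p) = 1/2·(0,13) = (0.0000,6.5000)
o1: d²=37 ≤ ρ²=52; F_rep = 26·(-6,-1)/37² = (-0.1140,-0.0190)
o2: d²=208 > ρ²=52 → inactive
F = F_att + ΣF_rep = (-0.1140,6.4810)
Δp = p'−p = (-0.0285,1.6203); α = Δx/Fx = (-39/1369) / (-156/1369) = 1/4
check: Δy/Fy = (17745/10952) / (17745/2738) = 1/4 ✓

α = 1/4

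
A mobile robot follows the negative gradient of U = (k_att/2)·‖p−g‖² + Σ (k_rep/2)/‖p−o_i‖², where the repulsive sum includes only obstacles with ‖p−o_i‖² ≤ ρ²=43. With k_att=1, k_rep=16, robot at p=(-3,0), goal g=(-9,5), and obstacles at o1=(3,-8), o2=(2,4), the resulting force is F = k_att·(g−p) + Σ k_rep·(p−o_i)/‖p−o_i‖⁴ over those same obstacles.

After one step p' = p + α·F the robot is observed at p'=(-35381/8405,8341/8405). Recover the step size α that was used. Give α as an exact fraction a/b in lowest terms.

α = 1/5

F_att = 1·(g−p) = 1·(-6,5) = (-6.0000,5.0000)
o1: d²=100 > ρ²=43 → inactive
o2: d²=41 ≤ ρ²=43; F_rep = 16·(-5,-4)/41² = (-0.0476,-0.0381)
F = F_att + ΣF_rep = (-6.0476,4.9619)
Δp = p'−p = (-1.2095,0.9924); α = Δx/Fx = (-10166/8405) / (-10166/1681) = 1/5
check: Δy/Fy = (8341/8405) / (8341/1681) = 1/5 ✓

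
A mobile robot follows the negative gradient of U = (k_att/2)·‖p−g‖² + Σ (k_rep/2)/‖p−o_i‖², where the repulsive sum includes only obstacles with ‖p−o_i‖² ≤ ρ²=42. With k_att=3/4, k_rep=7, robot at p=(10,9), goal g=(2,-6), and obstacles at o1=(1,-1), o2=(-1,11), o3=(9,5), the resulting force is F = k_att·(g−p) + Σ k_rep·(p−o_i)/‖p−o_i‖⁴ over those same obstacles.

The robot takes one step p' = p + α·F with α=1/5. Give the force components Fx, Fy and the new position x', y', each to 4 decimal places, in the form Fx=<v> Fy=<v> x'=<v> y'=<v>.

F_att = 3/4·(g−p) = 3/4·(-8,-15) = (-6.0000,-11.2500)
o1: d²=181 > ρ²=42 → inactive
o2: d²=125 > ρ²=42 → inactive
o3: d²=17 ≤ ρ²=42; F_rep = 7·(1,4)/17² = (0.0242,0.0969)
F = F_att + ΣF_rep = (-5.9758,-11.1531)
p' = p + 1/5·F = (8.8048,6.7694)

Fx=-5.9758 Fy=-11.1531 x'=8.8048 y'=6.7694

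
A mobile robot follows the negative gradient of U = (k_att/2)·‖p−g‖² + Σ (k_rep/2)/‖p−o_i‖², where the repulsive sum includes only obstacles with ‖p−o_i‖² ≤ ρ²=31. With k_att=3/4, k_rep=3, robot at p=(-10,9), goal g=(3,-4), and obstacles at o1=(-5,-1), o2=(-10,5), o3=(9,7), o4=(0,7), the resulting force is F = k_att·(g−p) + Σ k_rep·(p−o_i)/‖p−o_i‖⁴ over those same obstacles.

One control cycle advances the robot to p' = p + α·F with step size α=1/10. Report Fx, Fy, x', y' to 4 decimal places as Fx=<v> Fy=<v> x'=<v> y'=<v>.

F_att = 3/4·(g−p) = 3/4·(13,-13) = (9.7500,-9.7500)
o1: d²=125 > ρ²=31 → inactive
o2: d²=16 ≤ ρ²=31; F_rep = 3·(0,4)/16² = (0.0000,0.0469)
o3: d²=365 > ρ²=31 → inactive
o4: d²=104 > ρ²=31 → inactive
F = F_att + ΣF_rep = (9.7500,-9.7031)
p' = p + 1/10·F = (-9.0250,8.0297)

Fx=9.7500 Fy=-9.7031 x'=-9.0250 y'=8.0297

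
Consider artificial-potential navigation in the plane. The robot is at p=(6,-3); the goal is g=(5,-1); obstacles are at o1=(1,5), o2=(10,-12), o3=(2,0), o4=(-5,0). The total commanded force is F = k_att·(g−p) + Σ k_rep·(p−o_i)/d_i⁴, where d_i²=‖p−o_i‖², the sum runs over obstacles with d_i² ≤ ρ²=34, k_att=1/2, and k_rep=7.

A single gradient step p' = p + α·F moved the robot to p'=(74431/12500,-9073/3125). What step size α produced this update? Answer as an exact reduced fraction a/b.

α = 1/10

F_att = 1/2·(g−p) = 1/2·(-1,2) = (-0.5000,1.0000)
o1: d²=89 > ρ²=34 → inactive
o2: d²=97 > ρ²=34 → inactive
o3: d²=25 ≤ ρ²=34; F_rep = 7·(4,-3)/25² = (0.0448,-0.0336)
o4: d²=130 > ρ²=34 → inactive
F = F_att + ΣF_rep = (-0.4552,0.9664)
Δp = p'−p = (-0.0455,0.0966); α = Δx/Fx = (-569/12500) / (-569/1250) = 1/10
check: Δy/Fy = (302/3125) / (604/625) = 1/10 ✓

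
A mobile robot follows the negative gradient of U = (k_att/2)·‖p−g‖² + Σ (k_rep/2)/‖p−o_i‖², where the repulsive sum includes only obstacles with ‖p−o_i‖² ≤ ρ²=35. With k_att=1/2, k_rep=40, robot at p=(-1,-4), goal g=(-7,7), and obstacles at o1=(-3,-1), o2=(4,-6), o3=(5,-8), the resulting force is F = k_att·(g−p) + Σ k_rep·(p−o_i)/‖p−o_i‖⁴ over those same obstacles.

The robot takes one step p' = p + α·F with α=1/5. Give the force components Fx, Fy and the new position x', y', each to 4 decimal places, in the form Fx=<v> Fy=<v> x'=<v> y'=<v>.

Fx=-2.7644 Fy=4.8851 x'=-1.5529 y'=-3.0230

F_att = 1/2·(g−p) = 1/2·(-6,11) = (-3.0000,5.5000)
o1: d²=13 ≤ ρ²=35; F_rep = 40·(2,-3)/13² = (0.4734,-0.7101)
o2: d²=29 ≤ ρ²=35; F_rep = 40·(-5,2)/29² = (-0.2378,0.0951)
o3: d²=52 > ρ²=35 → inactive
F = F_att + ΣF_rep = (-2.7644,4.8851)
p' = p + 1/5·F = (-1.5529,-3.0230)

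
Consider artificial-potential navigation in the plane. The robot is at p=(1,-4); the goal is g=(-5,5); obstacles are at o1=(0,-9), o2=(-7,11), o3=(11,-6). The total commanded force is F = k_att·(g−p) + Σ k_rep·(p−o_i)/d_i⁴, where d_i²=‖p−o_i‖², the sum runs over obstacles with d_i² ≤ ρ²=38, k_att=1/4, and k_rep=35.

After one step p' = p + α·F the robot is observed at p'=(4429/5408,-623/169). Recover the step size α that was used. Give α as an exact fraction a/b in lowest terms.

F_att = 1/4·(g−p) = 1/4·(-6,9) = (-1.5000,2.2500)
o1: d²=26 ≤ ρ²=38; F_rep = 35·(1,5)/26² = (0.0518,0.2589)
o2: d²=289 > ρ²=38 → inactive
o3: d²=104 > ρ²=38 → inactive
F = F_att + ΣF_rep = (-1.4482,2.5089)
Δp = p'−p = (-0.1810,0.3136); α = Δx/Fx = (-979/5408) / (-979/676) = 1/8
check: Δy/Fy = (53/169) / (424/169) = 1/8 ✓

α = 1/8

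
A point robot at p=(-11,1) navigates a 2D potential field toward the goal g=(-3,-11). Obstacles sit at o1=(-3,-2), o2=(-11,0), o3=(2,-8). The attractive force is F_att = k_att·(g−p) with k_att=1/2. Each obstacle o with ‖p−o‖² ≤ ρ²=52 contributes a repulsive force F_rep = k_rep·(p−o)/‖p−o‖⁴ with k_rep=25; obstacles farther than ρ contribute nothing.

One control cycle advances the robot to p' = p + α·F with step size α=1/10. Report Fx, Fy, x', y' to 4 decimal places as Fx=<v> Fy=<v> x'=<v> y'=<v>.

F_att = 1/2·(g−p) = 1/2·(8,-12) = (4.0000,-6.0000)
o1: d²=73 > ρ²=52 → inactive
o2: d²=1 ≤ ρ²=52; F_rep = 25·(0,1)/1² = (0.0000,25.0000)
o3: d²=250 > ρ²=52 → inactive
F = F_att + ΣF_rep = (4.0000,19.0000)
p' = p + 1/10·F = (-10.6000,2.9000)

Fx=4.0000 Fy=19.0000 x'=-10.6000 y'=2.9000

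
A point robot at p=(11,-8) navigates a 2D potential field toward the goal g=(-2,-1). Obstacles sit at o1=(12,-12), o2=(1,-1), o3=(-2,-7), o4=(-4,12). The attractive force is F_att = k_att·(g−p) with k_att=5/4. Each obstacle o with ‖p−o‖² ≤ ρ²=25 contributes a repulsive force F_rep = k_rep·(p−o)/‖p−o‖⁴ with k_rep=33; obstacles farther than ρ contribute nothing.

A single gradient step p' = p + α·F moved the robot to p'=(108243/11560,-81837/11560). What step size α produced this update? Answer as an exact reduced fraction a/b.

F_att = 5/4·(g−p) = 5/4·(-13,7) = (-16.2500,8.7500)
o1: d²=17 ≤ ρ²=25; F_rep = 33·(-1,4)/17² = (-0.1142,0.4567)
o2: d²=149 > ρ²=25 → inactive
o3: d²=170 > ρ²=25 → inactive
o4: d²=625 > ρ²=25 → inactive
F = F_att + ΣF_rep = (-16.3642,9.2067)
Δp = p'−p = (-1.6364,0.9207); α = Δx/Fx = (-18917/11560) / (-18917/1156) = 1/10
check: Δy/Fy = (10643/11560) / (10643/1156) = 1/10 ✓

α = 1/10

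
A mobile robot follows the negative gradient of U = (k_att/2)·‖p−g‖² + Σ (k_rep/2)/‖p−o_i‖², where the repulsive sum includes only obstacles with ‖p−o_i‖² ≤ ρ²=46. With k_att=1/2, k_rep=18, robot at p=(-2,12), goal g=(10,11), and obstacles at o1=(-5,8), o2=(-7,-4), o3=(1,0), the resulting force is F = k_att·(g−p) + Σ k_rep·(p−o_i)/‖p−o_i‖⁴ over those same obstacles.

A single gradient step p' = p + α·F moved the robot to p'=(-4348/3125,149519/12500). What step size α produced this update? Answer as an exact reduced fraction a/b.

α = 1/10

F_att = 1/2·(g−p) = 1/2·(12,-1) = (6.0000,-0.5000)
o1: d²=25 ≤ ρ²=46; F_rep = 18·(3,4)/25² = (0.0864,0.1152)
o2: d²=281 > ρ²=46 → inactive
o3: d²=153 > ρ²=46 → inactive
F = F_att + ΣF_rep = (6.0864,-0.3848)
Δp = p'−p = (0.6086,-0.0385); α = Δx/Fx = (1902/3125) / (3804/625) = 1/10
check: Δy/Fy = (-481/12500) / (-481/1250) = 1/10 ✓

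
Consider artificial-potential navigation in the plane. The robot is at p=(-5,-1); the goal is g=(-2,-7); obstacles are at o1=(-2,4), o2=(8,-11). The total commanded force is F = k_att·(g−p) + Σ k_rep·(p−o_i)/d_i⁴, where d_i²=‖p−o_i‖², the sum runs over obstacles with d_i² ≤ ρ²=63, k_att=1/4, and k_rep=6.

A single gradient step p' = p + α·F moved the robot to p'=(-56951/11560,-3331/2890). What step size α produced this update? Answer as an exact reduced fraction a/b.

α = 1/10

F_att = 1/4·(g−p) = 1/4·(3,-6) = (0.7500,-1.5000)
o1: d²=34 ≤ ρ²=63; F_rep = 6·(-3,-5)/34² = (-0.0156,-0.0260)
o2: d²=269 > ρ²=63 → inactive
F = F_att + ΣF_rep = (0.7344,-1.5260)
Δp = p'−p = (0.0734,-0.1526); α = Δx/Fx = (849/11560) / (849/1156) = 1/10
check: Δy/Fy = (-441/2890) / (-441/289) = 1/10 ✓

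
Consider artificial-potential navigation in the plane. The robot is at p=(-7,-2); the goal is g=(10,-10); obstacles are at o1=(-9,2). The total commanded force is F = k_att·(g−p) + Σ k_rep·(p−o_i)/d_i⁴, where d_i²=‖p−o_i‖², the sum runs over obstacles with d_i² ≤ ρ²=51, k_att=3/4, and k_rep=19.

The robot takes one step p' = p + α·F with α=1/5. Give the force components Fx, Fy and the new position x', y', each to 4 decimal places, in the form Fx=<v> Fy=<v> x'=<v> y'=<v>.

F_att = 3/4·(g−p) = 3/4·(17,-8) = (12.7500,-6.0000)
o1: d²=20 ≤ ρ²=51; F_rep = 19·(2,-4)/20² = (0.0950,-0.1900)
F = F_att + ΣF_rep = (12.8450,-6.1900)
p' = p + 1/5·F = (-4.4310,-3.2380)

Fx=12.8450 Fy=-6.1900 x'=-4.4310 y'=-3.2380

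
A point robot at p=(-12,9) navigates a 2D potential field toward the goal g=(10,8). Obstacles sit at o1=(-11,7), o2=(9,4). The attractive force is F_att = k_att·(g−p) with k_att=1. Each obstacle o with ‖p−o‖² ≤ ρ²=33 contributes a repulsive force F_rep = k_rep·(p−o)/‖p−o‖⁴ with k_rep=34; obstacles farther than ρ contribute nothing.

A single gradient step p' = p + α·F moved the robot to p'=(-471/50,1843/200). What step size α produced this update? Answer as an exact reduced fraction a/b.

F_att = 1·(g−p) = 1·(22,-1) = (22.0000,-1.0000)
o1: d²=5 ≤ ρ²=33; F_rep = 34·(-1,2)/5² = (-1.3600,2.7200)
o2: d²=466 > ρ²=33 → inactive
F = F_att + ΣF_rep = (20.6400,1.7200)
Δp = p'−p = (2.5800,0.2150); α = Δx/Fx = (129/50) / (516/25) = 1/8
check: Δy/Fy = (43/200) / (43/25) = 1/8 ✓

α = 1/8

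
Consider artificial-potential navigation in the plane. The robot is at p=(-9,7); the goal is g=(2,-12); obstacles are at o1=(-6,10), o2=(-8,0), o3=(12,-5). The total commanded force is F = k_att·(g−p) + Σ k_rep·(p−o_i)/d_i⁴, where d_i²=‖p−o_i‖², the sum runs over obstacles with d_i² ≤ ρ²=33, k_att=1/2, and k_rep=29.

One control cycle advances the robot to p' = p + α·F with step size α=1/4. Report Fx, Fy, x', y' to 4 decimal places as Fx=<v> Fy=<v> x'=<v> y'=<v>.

F_att = 1/2·(g−p) = 1/2·(11,-19) = (5.5000,-9.5000)
o1: d²=18 ≤ ρ²=33; F_rep = 29·(-3,-3)/18² = (-0.2685,-0.2685)
o2: d²=50 > ρ²=33 → inactive
o3: d²=585 > ρ²=33 → inactive
F = F_att + ΣF_rep = (5.2315,-9.7685)
p' = p + 1/4·F = (-7.6921,4.5579)

Fx=5.2315 Fy=-9.7685 x'=-7.6921 y'=4.5579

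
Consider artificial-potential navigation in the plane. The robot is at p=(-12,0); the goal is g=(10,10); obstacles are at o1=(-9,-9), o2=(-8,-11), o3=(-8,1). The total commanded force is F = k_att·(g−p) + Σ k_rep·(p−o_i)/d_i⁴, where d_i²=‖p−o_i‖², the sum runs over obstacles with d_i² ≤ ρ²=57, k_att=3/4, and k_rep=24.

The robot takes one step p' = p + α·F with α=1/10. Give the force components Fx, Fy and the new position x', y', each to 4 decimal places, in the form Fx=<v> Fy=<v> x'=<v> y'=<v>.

F_att = 3/4·(g−p) = 3/4·(22,10) = (16.5000,7.5000)
o1: d²=90 > ρ²=57 → inactive
o2: d²=137 > ρ²=57 → inactive
o3: d²=17 ≤ ρ²=57; F_rep = 24·(-4,-1)/17² = (-0.3322,-0.0830)
F = F_att + ΣF_rep = (16.1678,7.4170)
p' = p + 1/10·F = (-10.3832,0.7417)

Fx=16.1678 Fy=7.4170 x'=-10.3832 y'=0.7417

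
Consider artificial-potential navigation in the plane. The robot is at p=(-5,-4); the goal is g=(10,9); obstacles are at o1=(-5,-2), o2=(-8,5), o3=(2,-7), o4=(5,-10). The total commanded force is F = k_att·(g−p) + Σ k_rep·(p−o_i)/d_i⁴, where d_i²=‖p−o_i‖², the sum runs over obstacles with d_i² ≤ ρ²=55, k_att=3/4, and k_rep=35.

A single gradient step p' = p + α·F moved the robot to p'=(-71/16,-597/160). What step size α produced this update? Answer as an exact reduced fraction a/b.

F_att = 3/4·(g−p) = 3/4·(15,13) = (11.2500,9.7500)
o1: d²=4 ≤ ρ²=55; F_rep = 35·(0,-2)/4² = (0.0000,-4.3750)
o2: d²=90 > ρ²=55 → inactive
o3: d²=58 > ρ²=55 → inactive
o4: d²=136 > ρ²=55 → inactive
F = F_att + ΣF_rep = (11.2500,5.3750)
Δp = p'−p = (0.5625,0.2687); α = Δx/Fx = (9/16) / (45/4) = 1/20
check: Δy/Fy = (43/160) / (43/8) = 1/20 ✓

α = 1/20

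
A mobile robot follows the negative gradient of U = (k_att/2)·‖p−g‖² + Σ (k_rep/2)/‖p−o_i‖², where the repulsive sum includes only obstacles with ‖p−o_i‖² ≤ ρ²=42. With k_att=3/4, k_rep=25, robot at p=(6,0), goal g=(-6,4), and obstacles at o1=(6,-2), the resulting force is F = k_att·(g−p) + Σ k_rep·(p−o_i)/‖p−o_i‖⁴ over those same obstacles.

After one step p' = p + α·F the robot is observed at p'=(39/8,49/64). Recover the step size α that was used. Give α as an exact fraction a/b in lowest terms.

F_att = 3/4·(g−p) = 3/4·(-12,4) = (-9.0000,3.0000)
o1: d²=4 ≤ ρ²=42; F_rep = 25·(0,2)/4² = (0.0000,3.1250)
F = F_att + ΣF_rep = (-9.0000,6.1250)
Δp = p'−p = (-1.1250,0.7656); α = Δx/Fx = (-9/8) / (-9) = 1/8
check: Δy/Fy = (49/64) / (49/8) = 1/8 ✓

α = 1/8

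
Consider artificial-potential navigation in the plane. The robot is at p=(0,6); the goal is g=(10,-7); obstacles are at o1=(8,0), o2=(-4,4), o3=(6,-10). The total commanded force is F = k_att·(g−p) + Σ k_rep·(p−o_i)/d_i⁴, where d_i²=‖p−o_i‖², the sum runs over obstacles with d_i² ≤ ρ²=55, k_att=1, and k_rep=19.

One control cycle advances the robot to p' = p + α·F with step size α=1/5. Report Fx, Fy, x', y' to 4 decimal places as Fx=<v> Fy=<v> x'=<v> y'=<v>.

F_att = 1·(g−p) = 1·(10,-13) = (10.0000,-13.0000)
o1: d²=100 > ρ²=55 → inactive
o2: d²=20 ≤ ρ²=55; F_rep = 19·(4,2)/20² = (0.1900,0.0950)
o3: d²=292 > ρ²=55 → inactive
F = F_att + ΣF_rep = (10.1900,-12.9050)
p' = p + 1/5·F = (2.0380,3.4190)

Fx=10.1900 Fy=-12.9050 x'=2.0380 y'=3.4190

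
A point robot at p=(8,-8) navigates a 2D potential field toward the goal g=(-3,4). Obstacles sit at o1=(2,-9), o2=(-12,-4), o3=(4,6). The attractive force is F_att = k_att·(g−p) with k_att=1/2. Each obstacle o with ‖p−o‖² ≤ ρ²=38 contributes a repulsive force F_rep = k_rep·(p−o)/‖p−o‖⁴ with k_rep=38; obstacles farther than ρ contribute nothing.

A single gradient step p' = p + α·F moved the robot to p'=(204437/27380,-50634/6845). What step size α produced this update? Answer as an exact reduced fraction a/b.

F_att = 1/2·(g−p) = 1/2·(-11,12) = (-5.5000,6.0000)
o1: d²=37 ≤ ρ²=38; F_rep = 38·(6,1)/37² = (0.1665,0.0278)
o2: d²=416 > ρ²=38 → inactive
o3: d²=212 > ρ²=38 → inactive
F = F_att + ΣF_rep = (-5.3335,6.0278)
Δp = p'−p = (-0.5333,0.6028); α = Δx/Fx = (-14603/27380) / (-14603/2738) = 1/10
check: Δy/Fy = (4126/6845) / (8252/1369) = 1/10 ✓

α = 1/10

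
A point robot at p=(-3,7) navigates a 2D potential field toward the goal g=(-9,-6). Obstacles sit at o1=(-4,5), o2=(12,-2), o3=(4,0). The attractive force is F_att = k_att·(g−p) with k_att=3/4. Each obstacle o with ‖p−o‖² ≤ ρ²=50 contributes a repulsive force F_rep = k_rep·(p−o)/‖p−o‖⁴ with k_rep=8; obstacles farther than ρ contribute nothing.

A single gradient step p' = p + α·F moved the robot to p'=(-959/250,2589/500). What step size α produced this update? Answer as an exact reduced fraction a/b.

F_att = 3/4·(g−p) = 3/4·(-6,-13) = (-4.5000,-9.7500)
o1: d²=5 ≤ ρ²=50; F_rep = 8·(1,2)/5² = (0.3200,0.6400)
o2: d²=306 > ρ²=50 → inactive
o3: d²=98 > ρ²=50 → inactive
F = F_att + ΣF_rep = (-4.1800,-9.1100)
Δp = p'−p = (-0.8360,-1.8220); α = Δx/Fx = (-209/250) / (-209/50) = 1/5
check: Δy/Fy = (-911/500) / (-911/100) = 1/5 ✓

α = 1/5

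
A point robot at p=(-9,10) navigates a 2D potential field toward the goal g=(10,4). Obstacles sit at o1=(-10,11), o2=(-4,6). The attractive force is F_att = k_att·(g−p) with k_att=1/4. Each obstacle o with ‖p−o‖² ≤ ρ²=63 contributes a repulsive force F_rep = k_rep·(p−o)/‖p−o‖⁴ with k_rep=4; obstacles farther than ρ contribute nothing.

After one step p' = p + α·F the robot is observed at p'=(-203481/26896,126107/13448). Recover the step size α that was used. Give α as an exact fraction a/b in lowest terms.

F_att = 1/4·(g−p) = 1/4·(19,-6) = (4.7500,-1.5000)
o1: d²=2 ≤ ρ²=63; F_rep = 4·(1,-1)/2² = (1.0000,-1.0000)
o2: d²=41 ≤ ρ²=63; F_rep = 4·(-5,4)/41² = (-0.0119,0.0095)
F = F_att + ΣF_rep = (5.7381,-2.4905)
Δp = p'−p = (1.4345,-0.6226); α = Δx/Fx = (38583/26896) / (38583/6724) = 1/4
check: Δy/Fy = (-8373/13448) / (-8373/3362) = 1/4 ✓

α = 1/4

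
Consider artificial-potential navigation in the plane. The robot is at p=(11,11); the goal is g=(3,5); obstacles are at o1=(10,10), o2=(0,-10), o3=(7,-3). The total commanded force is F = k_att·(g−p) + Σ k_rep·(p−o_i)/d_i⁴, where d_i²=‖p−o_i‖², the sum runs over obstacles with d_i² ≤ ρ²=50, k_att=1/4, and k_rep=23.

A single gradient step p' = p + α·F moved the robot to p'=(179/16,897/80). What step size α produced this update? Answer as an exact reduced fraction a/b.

α = 1/20

F_att = 1/4·(g−p) = 1/4·(-8,-6) = (-2.0000,-1.5000)
o1: d²=2 ≤ ρ²=50; F_rep = 23·(1,1)/2² = (5.7500,5.7500)
o2: d²=562 > ρ²=50 → inactive
o3: d²=212 > ρ²=50 → inactive
F = F_att + ΣF_rep = (3.7500,4.2500)
Δp = p'−p = (0.1875,0.2125); α = Δx/Fx = (3/16) / (15/4) = 1/20
check: Δy/Fy = (17/80) / (17/4) = 1/20 ✓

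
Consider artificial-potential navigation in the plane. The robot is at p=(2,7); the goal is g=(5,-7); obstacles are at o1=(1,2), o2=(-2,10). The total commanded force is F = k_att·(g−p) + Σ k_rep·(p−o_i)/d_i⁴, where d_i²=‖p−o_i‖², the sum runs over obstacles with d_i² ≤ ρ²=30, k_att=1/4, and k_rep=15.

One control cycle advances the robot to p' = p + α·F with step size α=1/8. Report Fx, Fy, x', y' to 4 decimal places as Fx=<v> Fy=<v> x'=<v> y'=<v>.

F_att = 1/4·(g−p) = 1/4·(3,-14) = (0.7500,-3.5000)
o1: d²=26 ≤ ρ²=30; F_rep = 15·(1,5)/26² = (0.0222,0.1109)
o2: d²=25 ≤ ρ²=30; F_rep = 15·(4,-3)/25² = (0.0960,-0.0720)
F = F_att + ΣF_rep = (0.8682,-3.4611)
p' = p + 1/8·F = (2.1085,6.5674)

Fx=0.8682 Fy=-3.4611 x'=2.1085 y'=6.5674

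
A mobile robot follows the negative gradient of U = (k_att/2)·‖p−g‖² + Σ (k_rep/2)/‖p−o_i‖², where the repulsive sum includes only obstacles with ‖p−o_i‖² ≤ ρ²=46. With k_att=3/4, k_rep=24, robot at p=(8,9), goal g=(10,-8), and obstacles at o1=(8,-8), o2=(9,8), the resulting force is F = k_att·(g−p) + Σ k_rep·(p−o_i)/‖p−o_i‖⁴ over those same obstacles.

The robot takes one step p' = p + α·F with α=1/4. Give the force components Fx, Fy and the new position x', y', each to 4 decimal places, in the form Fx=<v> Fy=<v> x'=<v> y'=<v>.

F_att = 3/4·(g−p) = 3/4·(2,-17) = (1.5000,-12.7500)
o1: d²=289 > ρ²=46 → inactive
o2: d²=2 ≤ ρ²=46; F_rep = 24·(-1,1)/2² = (-6.0000,6.0000)
F = F_att + ΣF_rep = (-4.5000,-6.7500)
p' = p + 1/4·F = (6.8750,7.3125)

Fx=-4.5000 Fy=-6.7500 x'=6.8750 y'=7.3125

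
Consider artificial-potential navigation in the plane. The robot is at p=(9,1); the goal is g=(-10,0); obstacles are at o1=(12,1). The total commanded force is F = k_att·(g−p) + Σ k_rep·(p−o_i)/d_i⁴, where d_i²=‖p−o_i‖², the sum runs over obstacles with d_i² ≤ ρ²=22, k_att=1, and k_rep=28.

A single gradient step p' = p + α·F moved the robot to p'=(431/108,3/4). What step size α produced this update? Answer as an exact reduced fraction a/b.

F_att = 1·(g−p) = 1·(-19,-1) = (-19.0000,-1.0000)
o1: d²=9 ≤ ρ²=22; F_rep = 28·(-3,0)/9² = (-1.0370,0.0000)
F = F_att + ΣF_rep = (-20.0370,-1.0000)
Δp = p'−p = (-5.0093,-0.2500); α = Δx/Fx = (-541/108) / (-541/27) = 1/4
check: Δy/Fy = (-1/4) / (-1) = 1/4 ✓

α = 1/4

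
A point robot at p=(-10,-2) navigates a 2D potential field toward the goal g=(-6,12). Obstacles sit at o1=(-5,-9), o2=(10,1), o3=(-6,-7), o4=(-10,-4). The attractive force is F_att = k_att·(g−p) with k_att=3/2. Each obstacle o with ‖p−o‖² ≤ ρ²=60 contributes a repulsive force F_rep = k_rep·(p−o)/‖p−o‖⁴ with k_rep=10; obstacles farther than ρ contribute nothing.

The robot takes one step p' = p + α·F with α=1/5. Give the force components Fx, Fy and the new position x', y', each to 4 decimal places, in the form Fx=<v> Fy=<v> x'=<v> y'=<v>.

Fx=5.9762 Fy=22.2797 x'=-8.8048 y'=2.4559

F_att = 3/2·(g−p) = 3/2·(4,14) = (6.0000,21.0000)
o1: d²=74 > ρ²=60 → inactive
o2: d²=409 > ρ²=60 → inactive
o3: d²=41 ≤ ρ²=60; F_rep = 10·(-4,5)/41² = (-0.0238,0.0297)
o4: d²=4 ≤ ρ²=60; F_rep = 10·(0,2)/4² = (0.0000,1.2500)
F = F_att + ΣF_rep = (5.9762,22.2797)
p' = p + 1/5·F = (-8.8048,2.4559)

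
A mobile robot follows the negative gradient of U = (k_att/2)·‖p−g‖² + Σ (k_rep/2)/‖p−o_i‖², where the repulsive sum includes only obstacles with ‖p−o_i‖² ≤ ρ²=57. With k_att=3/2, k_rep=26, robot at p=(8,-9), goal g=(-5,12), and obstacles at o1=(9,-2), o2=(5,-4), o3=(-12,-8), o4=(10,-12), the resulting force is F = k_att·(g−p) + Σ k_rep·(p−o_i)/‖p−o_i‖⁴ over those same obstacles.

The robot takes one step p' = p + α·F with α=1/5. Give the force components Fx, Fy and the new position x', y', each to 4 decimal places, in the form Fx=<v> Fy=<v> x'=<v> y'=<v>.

F_att = 3/2·(g−p) = 3/2·(-13,21) = (-19.5000,31.5000)
o1: d²=50 ≤ ρ²=57; F_rep = 26·(-1,-7)/50² = (-0.0104,-0.0728)
o2: d²=34 ≤ ρ²=57; F_rep = 26·(3,-5)/34² = (0.0675,-0.1125)
o3: d²=401 > ρ²=57 → inactive
o4: d²=13 ≤ ρ²=57; F_rep = 26·(-2,3)/13² = (-0.3077,0.4615)
F = F_att + ΣF_rep = (-19.7506,31.7763)
p' = p + 1/5·F = (4.0499,-2.6447)

Fx=-19.7506 Fy=31.7763 x'=4.0499 y'=-2.6447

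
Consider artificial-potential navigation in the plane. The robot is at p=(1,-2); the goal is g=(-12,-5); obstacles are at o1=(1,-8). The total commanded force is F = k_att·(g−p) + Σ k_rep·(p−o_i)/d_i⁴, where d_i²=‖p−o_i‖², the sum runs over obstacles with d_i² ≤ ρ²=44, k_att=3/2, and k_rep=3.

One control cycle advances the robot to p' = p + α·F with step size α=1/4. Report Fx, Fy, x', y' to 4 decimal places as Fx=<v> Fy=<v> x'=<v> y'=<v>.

Fx=-19.5000 Fy=-4.4861 x'=-3.8750 y'=-3.1215

F_att = 3/2·(g−p) = 3/2·(-13,-3) = (-19.5000,-4.5000)
o1: d²=36 ≤ ρ²=44; F_rep = 3·(0,6)/36² = (0.0000,0.0139)
F = F_att + ΣF_rep = (-19.5000,-4.4861)
p' = p + 1/4·F = (-3.8750,-3.1215)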